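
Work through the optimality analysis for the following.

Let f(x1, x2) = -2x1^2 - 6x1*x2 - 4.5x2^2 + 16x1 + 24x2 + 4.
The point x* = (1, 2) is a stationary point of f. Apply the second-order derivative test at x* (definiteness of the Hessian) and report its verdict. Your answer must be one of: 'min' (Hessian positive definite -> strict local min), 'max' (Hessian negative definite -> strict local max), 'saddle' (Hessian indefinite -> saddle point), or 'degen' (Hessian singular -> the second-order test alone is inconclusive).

Compute the Hessian H = grad^2 f:
  H = [[-4, -6], [-6, -9]]
Verify stationarity: grad f(x*) = H x* + g = (0, 0).
Eigenvalues of H: -13, 0.
H has a zero eigenvalue (singular; negative semidefinite but not definite), so H is neither positive definite, negative definite, nor indefinite. The second-order test alone is inconclusive -> degen.
(Indeed, f is constant along the null direction of H through x*, so x* is not a strict local extremum.)

degen


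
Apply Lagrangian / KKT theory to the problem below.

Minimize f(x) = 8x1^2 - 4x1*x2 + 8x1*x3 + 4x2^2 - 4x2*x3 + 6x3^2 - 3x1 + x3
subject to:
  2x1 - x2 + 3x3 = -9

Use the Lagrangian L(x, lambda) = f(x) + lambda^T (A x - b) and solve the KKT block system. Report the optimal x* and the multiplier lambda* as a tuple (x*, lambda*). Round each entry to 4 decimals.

Form the Lagrangian:
  L(x, lambda) = (1/2) x^T Q x + c^T x + lambda^T (A x - b)
Stationarity (grad_x L = 0): Q x + c + A^T lambda = 0.
Primal feasibility: A x = b.

This gives the KKT block system:
  [ Q   A^T ] [ x     ]   [-c ]
  [ A    0  ] [ lambda ] = [ b ]

Solving the linear system:
  x*      = (0.3462, 0.0192, -3.2244)
  lambda* = (11.6667)
  f(x*)   = 50.3686

x* = (0.3462, 0.0192, -3.2244), lambda* = (11.6667)


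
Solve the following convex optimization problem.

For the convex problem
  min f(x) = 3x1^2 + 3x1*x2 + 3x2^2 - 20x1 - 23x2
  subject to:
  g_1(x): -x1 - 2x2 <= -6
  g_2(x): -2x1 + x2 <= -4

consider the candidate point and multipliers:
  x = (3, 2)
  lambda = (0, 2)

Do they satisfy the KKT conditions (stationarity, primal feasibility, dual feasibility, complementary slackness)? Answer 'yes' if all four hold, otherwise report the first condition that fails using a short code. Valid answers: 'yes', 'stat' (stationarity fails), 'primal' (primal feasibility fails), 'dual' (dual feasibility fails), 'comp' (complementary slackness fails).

Gradient of f: grad f(x) = Q x + c = (4, -2)
Constraint values g_i(x) = a_i^T x - b_i:
  g_1((3, 2)) = -1
  g_2((3, 2)) = 0
Stationarity residual: grad f(x) + sum_i lambda_i a_i = (0, 0)
  -> stationarity OK
Primal feasibility (all g_i <= 0): OK
Dual feasibility (all lambda_i >= 0): OK
Complementary slackness (lambda_i * g_i(x) = 0 for all i): OK

Verdict: yes, KKT holds.

yes


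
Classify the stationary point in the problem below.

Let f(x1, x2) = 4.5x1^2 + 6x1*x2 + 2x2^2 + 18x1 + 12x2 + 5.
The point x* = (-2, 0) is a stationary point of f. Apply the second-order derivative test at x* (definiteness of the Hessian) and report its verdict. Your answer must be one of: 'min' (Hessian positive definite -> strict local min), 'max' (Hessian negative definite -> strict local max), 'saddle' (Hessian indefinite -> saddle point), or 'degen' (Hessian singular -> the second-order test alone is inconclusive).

Compute the Hessian H = grad^2 f:
  H = [[9, 6], [6, 4]]
Verify stationarity: grad f(x*) = H x* + g = (0, 0).
Eigenvalues of H: 0, 13.
H has a zero eigenvalue (singular; positive semidefinite but not definite), so H is neither positive definite, negative definite, nor indefinite. The second-order test alone is inconclusive -> degen.
(Indeed, f is constant along the null direction of H through x*, so x* is not a strict local extremum.)

degen


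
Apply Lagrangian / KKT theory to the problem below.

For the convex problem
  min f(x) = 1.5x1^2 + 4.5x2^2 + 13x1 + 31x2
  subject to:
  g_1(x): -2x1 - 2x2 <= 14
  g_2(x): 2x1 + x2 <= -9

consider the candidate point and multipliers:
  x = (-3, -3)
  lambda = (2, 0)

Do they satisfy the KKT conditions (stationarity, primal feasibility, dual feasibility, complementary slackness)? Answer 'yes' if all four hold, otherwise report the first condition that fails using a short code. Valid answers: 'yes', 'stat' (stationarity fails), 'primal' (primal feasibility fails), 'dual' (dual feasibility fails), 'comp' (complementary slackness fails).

Gradient of f: grad f(x) = Q x + c = (4, 4)
Constraint values g_i(x) = a_i^T x - b_i:
  g_1((-3, -3)) = -2
  g_2((-3, -3)) = 0
Stationarity residual: grad f(x) + sum_i lambda_i a_i = (0, 0)
  -> stationarity OK
Primal feasibility (all g_i <= 0): OK
Dual feasibility (all lambda_i >= 0): OK
Complementary slackness (lambda_i * g_i(x) = 0 for all i): FAILS

Verdict: the first failing condition is complementary_slackness -> comp.

comp


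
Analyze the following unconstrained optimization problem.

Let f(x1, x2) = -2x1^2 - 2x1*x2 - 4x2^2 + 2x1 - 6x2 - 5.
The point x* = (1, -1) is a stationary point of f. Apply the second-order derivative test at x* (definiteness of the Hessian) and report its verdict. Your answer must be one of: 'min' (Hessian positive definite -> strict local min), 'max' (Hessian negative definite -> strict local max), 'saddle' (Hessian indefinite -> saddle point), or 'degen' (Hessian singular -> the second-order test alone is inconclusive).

Compute the Hessian H = grad^2 f:
  H = [[-4, -2], [-2, -8]]
Verify stationarity: grad f(x*) = H x* + g = (0, 0).
Eigenvalues of H: -8.8284, -3.1716.
Both eigenvalues < 0, so H is negative definite -> x* is a strict local max.

max


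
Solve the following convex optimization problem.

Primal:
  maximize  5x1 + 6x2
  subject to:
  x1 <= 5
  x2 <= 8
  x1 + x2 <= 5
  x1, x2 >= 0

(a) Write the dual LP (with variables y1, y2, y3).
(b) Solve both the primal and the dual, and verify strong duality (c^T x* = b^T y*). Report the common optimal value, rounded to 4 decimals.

The standard primal-dual pair for 'max c^T x s.t. A x <= b, x >= 0' is:
  Dual:  min b^T y  s.t.  A^T y >= c,  y >= 0.

So the dual LP is:
  minimize  5y1 + 8y2 + 5y3
  subject to:
    y1 + y3 >= 5
    y2 + y3 >= 6
    y1, y2, y3 >= 0

Solving the primal: x* = (0, 5).
  primal value c^T x* = 30.
Solving the dual: y* = (0, 0, 6).
  dual value b^T y* = 30.
Strong duality: c^T x* = b^T y*. Confirmed.

30


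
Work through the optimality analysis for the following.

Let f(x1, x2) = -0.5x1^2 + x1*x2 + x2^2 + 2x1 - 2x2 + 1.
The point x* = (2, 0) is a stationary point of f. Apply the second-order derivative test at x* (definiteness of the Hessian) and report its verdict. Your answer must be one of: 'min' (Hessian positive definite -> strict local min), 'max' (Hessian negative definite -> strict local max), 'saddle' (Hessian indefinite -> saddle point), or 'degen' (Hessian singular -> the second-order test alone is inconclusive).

Compute the Hessian H = grad^2 f:
  H = [[-1, 1], [1, 2]]
Verify stationarity: grad f(x*) = H x* + g = (0, 0).
Eigenvalues of H: -1.3028, 2.3028.
Eigenvalues have mixed signs, so H is indefinite -> x* is a saddle point.

saddle


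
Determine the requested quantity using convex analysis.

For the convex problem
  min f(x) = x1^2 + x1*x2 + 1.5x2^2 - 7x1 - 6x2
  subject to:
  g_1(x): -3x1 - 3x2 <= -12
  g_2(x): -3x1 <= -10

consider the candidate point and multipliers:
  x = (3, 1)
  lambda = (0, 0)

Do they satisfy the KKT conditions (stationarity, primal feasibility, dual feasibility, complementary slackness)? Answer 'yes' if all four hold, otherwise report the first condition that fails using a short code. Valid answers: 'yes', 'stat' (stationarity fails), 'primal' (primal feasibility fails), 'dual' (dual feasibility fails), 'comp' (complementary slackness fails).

Gradient of f: grad f(x) = Q x + c = (0, 0)
Constraint values g_i(x) = a_i^T x - b_i:
  g_1((3, 1)) = 0
  g_2((3, 1)) = 1
Stationarity residual: grad f(x) + sum_i lambda_i a_i = (0, 0)
  -> stationarity OK
Primal feasibility (all g_i <= 0): FAILS
Dual feasibility (all lambda_i >= 0): OK
Complementary slackness (lambda_i * g_i(x) = 0 for all i): OK

Verdict: the first failing condition is primal_feasibility -> primal.

primal


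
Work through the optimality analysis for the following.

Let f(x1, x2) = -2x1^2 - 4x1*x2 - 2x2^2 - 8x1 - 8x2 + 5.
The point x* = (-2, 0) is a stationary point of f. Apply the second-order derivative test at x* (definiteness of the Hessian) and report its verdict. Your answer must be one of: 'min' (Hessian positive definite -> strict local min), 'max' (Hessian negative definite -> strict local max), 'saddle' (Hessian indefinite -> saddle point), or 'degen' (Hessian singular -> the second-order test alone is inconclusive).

Compute the Hessian H = grad^2 f:
  H = [[-4, -4], [-4, -4]]
Verify stationarity: grad f(x*) = H x* + g = (0, 0).
Eigenvalues of H: -8, 0.
H has a zero eigenvalue (singular; negative semidefinite but not definite), so H is neither positive definite, negative definite, nor indefinite. The second-order test alone is inconclusive -> degen.
(Indeed, f is constant along the null direction of H through x*, so x* is not a strict local extremum.)

degen


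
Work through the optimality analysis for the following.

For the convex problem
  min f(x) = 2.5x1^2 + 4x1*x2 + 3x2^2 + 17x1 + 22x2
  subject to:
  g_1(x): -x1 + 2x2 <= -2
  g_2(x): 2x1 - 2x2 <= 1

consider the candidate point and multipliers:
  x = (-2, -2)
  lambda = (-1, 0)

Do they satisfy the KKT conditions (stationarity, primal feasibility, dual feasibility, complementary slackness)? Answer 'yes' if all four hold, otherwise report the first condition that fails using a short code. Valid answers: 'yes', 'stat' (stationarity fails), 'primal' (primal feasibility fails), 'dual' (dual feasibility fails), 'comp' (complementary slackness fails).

Gradient of f: grad f(x) = Q x + c = (-1, 2)
Constraint values g_i(x) = a_i^T x - b_i:
  g_1((-2, -2)) = 0
  g_2((-2, -2)) = -1
Stationarity residual: grad f(x) + sum_i lambda_i a_i = (0, 0)
  -> stationarity OK
Primal feasibility (all g_i <= 0): OK
Dual feasibility (all lambda_i >= 0): FAILS
Complementary slackness (lambda_i * g_i(x) = 0 for all i): OK

Verdict: the first failing condition is dual_feasibility -> dual.

dual


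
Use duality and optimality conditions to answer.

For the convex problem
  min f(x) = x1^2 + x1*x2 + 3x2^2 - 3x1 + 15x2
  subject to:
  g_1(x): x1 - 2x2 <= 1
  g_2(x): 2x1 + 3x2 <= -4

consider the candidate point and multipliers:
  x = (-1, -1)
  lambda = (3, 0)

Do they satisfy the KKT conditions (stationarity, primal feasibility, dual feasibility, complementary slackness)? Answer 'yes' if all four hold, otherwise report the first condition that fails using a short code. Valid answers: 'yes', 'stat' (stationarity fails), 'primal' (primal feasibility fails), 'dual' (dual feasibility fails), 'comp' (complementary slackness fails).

Gradient of f: grad f(x) = Q x + c = (-6, 8)
Constraint values g_i(x) = a_i^T x - b_i:
  g_1((-1, -1)) = 0
  g_2((-1, -1)) = -1
Stationarity residual: grad f(x) + sum_i lambda_i a_i = (-3, 2)
  -> stationarity FAILS
Primal feasibility (all g_i <= 0): OK
Dual feasibility (all lambda_i >= 0): OK
Complementary slackness (lambda_i * g_i(x) = 0 for all i): OK

Verdict: the first failing condition is stationarity -> stat.

stat


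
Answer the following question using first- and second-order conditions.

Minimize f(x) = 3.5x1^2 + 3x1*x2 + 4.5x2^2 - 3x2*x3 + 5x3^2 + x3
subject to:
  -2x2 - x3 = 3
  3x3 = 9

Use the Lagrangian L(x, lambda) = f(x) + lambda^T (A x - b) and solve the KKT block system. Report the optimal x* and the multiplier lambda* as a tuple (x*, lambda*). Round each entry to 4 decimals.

Form the Lagrangian:
  L(x, lambda) = (1/2) x^T Q x + c^T x + lambda^T (A x - b)
Stationarity (grad_x L = 0): Q x + c + A^T lambda = 0.
Primal feasibility: A x = b.

This gives the KKT block system:
  [ Q   A^T ] [ x     ]   [-c ]
  [ A    0  ] [ lambda ] = [ b ]

Solving the linear system:
  x*      = (1.2857, -3, 3)
  lambda* = (-16.0714, -18.6905)
  f(x*)   = 109.7143

x* = (1.2857, -3, 3), lambda* = (-16.0714, -18.6905)


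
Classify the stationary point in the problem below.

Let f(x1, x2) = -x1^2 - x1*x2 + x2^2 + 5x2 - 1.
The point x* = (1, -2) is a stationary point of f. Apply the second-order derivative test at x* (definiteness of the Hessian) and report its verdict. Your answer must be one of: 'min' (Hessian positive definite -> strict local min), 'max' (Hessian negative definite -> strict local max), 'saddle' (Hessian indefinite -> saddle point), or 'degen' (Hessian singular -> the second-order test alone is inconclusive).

Compute the Hessian H = grad^2 f:
  H = [[-2, -1], [-1, 2]]
Verify stationarity: grad f(x*) = H x* + g = (0, 0).
Eigenvalues of H: -2.2361, 2.2361.
Eigenvalues have mixed signs, so H is indefinite -> x* is a saddle point.

saddle


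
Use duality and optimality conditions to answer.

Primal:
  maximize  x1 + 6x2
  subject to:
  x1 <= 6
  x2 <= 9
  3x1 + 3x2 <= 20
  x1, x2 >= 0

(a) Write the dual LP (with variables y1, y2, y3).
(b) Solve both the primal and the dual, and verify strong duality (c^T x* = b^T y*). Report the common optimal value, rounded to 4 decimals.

The standard primal-dual pair for 'max c^T x s.t. A x <= b, x >= 0' is:
  Dual:  min b^T y  s.t.  A^T y >= c,  y >= 0.

So the dual LP is:
  minimize  6y1 + 9y2 + 20y3
  subject to:
    y1 + 3y3 >= 1
    y2 + 3y3 >= 6
    y1, y2, y3 >= 0

Solving the primal: x* = (0, 6.6667).
  primal value c^T x* = 40.
Solving the dual: y* = (0, 0, 2).
  dual value b^T y* = 40.
Strong duality: c^T x* = b^T y*. Confirmed.

40


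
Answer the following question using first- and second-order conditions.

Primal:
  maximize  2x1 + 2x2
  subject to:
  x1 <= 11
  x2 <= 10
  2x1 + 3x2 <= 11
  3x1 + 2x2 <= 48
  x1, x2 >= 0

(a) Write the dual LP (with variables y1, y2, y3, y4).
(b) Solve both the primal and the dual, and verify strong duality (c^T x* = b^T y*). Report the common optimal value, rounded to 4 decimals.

The standard primal-dual pair for 'max c^T x s.t. A x <= b, x >= 0' is:
  Dual:  min b^T y  s.t.  A^T y >= c,  y >= 0.

So the dual LP is:
  minimize  11y1 + 10y2 + 11y3 + 48y4
  subject to:
    y1 + 2y3 + 3y4 >= 2
    y2 + 3y3 + 2y4 >= 2
    y1, y2, y3, y4 >= 0

Solving the primal: x* = (5.5, 0).
  primal value c^T x* = 11.
Solving the dual: y* = (0, 0, 1, 0).
  dual value b^T y* = 11.
Strong duality: c^T x* = b^T y*. Confirmed.

11


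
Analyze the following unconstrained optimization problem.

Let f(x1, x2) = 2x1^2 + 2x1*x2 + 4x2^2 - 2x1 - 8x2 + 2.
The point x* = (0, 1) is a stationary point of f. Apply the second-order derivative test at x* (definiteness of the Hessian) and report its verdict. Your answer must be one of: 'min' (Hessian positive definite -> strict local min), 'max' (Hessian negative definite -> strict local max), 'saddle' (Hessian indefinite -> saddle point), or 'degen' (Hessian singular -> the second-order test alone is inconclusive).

Compute the Hessian H = grad^2 f:
  H = [[4, 2], [2, 8]]
Verify stationarity: grad f(x*) = H x* + g = (0, 0).
Eigenvalues of H: 3.1716, 8.8284.
Both eigenvalues > 0, so H is positive definite -> x* is a strict local min.

min


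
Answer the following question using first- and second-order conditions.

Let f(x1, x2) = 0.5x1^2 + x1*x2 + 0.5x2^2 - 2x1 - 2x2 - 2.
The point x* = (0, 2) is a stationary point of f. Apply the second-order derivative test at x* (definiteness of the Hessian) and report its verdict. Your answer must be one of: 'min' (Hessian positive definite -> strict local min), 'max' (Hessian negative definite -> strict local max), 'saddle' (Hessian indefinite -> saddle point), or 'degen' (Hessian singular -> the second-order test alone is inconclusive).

Compute the Hessian H = grad^2 f:
  H = [[1, 1], [1, 1]]
Verify stationarity: grad f(x*) = H x* + g = (0, 0).
Eigenvalues of H: 0, 2.
H has a zero eigenvalue (singular; positive semidefinite but not definite), so H is neither positive definite, negative definite, nor indefinite. The second-order test alone is inconclusive -> degen.
(Indeed, f is constant along the null direction of H through x*, so x* is not a strict local extremum.)

degen


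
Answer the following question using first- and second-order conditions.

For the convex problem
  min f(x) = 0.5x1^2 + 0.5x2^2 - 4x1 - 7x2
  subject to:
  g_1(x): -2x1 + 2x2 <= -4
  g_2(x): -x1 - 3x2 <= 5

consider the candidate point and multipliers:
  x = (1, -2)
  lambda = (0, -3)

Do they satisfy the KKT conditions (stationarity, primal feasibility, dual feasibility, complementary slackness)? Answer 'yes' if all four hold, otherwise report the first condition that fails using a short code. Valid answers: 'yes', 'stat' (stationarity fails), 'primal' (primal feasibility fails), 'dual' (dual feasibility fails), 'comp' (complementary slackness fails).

Gradient of f: grad f(x) = Q x + c = (-3, -9)
Constraint values g_i(x) = a_i^T x - b_i:
  g_1((1, -2)) = -2
  g_2((1, -2)) = 0
Stationarity residual: grad f(x) + sum_i lambda_i a_i = (0, 0)
  -> stationarity OK
Primal feasibility (all g_i <= 0): OK
Dual feasibility (all lambda_i >= 0): FAILS
Complementary slackness (lambda_i * g_i(x) = 0 for all i): OK

Verdict: the first failing condition is dual_feasibility -> dual.

dual


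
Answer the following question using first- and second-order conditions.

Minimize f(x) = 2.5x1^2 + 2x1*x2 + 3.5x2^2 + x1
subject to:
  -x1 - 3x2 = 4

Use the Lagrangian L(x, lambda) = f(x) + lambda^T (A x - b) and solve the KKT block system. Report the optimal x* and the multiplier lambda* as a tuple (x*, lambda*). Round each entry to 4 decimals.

Form the Lagrangian:
  L(x, lambda) = (1/2) x^T Q x + c^T x + lambda^T (A x - b)
Stationarity (grad_x L = 0): Q x + c + A^T lambda = 0.
Primal feasibility: A x = b.

This gives the KKT block system:
  [ Q   A^T ] [ x     ]   [-c ]
  [ A    0  ] [ lambda ] = [ b ]

Solving the linear system:
  x*      = (-0.325, -1.225)
  lambda* = (-3.075)
  f(x*)   = 5.9875

x* = (-0.325, -1.225), lambda* = (-3.075)


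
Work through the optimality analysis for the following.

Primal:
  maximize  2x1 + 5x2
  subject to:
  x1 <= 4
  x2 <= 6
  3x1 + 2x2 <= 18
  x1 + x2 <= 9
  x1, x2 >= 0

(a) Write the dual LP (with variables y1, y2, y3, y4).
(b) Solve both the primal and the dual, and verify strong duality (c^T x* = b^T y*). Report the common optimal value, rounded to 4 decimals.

The standard primal-dual pair for 'max c^T x s.t. A x <= b, x >= 0' is:
  Dual:  min b^T y  s.t.  A^T y >= c,  y >= 0.

So the dual LP is:
  minimize  4y1 + 6y2 + 18y3 + 9y4
  subject to:
    y1 + 3y3 + y4 >= 2
    y2 + 2y3 + y4 >= 5
    y1, y2, y3, y4 >= 0

Solving the primal: x* = (2, 6).
  primal value c^T x* = 34.
Solving the dual: y* = (0, 3.6667, 0.6667, 0).
  dual value b^T y* = 34.
Strong duality: c^T x* = b^T y*. Confirmed.

34


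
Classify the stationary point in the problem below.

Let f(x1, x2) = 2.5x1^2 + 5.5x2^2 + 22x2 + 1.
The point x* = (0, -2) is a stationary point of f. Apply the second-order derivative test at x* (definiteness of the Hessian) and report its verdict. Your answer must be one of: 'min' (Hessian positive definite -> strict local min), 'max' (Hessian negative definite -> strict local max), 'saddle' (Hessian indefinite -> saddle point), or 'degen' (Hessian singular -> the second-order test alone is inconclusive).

Compute the Hessian H = grad^2 f:
  H = [[5, 0], [0, 11]]
Verify stationarity: grad f(x*) = H x* + g = (0, 0).
Eigenvalues of H: 5, 11.
Both eigenvalues > 0, so H is positive definite -> x* is a strict local min.

min


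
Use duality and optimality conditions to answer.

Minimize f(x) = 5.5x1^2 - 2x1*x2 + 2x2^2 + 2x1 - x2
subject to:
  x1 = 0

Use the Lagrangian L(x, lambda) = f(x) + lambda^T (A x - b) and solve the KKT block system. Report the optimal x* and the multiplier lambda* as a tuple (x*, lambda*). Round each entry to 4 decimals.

Form the Lagrangian:
  L(x, lambda) = (1/2) x^T Q x + c^T x + lambda^T (A x - b)
Stationarity (grad_x L = 0): Q x + c + A^T lambda = 0.
Primal feasibility: A x = b.

This gives the KKT block system:
  [ Q   A^T ] [ x     ]   [-c ]
  [ A    0  ] [ lambda ] = [ b ]

Solving the linear system:
  x*      = (0, 0.25)
  lambda* = (-1.5)
  f(x*)   = -0.125

x* = (0, 0.25), lambda* = (-1.5)


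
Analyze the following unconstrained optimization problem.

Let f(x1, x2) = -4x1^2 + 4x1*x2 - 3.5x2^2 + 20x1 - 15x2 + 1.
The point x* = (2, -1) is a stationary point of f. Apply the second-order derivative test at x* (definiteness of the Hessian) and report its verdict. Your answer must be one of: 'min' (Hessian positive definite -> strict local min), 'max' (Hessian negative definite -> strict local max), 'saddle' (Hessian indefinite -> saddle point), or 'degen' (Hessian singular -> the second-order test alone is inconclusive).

Compute the Hessian H = grad^2 f:
  H = [[-8, 4], [4, -7]]
Verify stationarity: grad f(x*) = H x* + g = (0, 0).
Eigenvalues of H: -11.5311, -3.4689.
Both eigenvalues < 0, so H is negative definite -> x* is a strict local max.

max


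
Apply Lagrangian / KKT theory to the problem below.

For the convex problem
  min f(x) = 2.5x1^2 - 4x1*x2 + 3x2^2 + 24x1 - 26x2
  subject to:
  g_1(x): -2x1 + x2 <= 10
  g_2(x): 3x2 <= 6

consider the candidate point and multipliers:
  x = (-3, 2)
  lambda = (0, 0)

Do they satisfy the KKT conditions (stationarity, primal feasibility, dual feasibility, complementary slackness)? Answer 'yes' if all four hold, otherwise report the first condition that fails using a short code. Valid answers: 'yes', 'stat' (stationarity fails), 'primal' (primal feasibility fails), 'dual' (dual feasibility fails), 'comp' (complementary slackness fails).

Gradient of f: grad f(x) = Q x + c = (1, -2)
Constraint values g_i(x) = a_i^T x - b_i:
  g_1((-3, 2)) = -2
  g_2((-3, 2)) = 0
Stationarity residual: grad f(x) + sum_i lambda_i a_i = (1, -2)
  -> stationarity FAILS
Primal feasibility (all g_i <= 0): OK
Dual feasibility (all lambda_i >= 0): OK
Complementary slackness (lambda_i * g_i(x) = 0 for all i): OK

Verdict: the first failing condition is stationarity -> stat.

stat


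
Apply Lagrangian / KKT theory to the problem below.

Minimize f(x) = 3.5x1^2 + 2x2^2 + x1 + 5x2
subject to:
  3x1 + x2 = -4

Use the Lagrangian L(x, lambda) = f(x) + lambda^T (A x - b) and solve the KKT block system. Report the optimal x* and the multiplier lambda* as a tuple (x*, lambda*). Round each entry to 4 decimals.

Form the Lagrangian:
  L(x, lambda) = (1/2) x^T Q x + c^T x + lambda^T (A x - b)
Stationarity (grad_x L = 0): Q x + c + A^T lambda = 0.
Primal feasibility: A x = b.

This gives the KKT block system:
  [ Q   A^T ] [ x     ]   [-c ]
  [ A    0  ] [ lambda ] = [ b ]

Solving the linear system:
  x*      = (-0.7907, -1.6279)
  lambda* = (1.5116)
  f(x*)   = -1.4419

x* = (-0.7907, -1.6279), lambda* = (1.5116)


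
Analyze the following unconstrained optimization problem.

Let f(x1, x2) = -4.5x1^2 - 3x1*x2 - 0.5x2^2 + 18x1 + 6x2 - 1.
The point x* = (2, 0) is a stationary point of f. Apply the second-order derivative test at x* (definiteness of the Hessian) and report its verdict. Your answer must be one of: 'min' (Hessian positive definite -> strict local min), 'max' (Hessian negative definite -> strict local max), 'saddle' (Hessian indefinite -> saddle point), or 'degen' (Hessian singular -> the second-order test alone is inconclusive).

Compute the Hessian H = grad^2 f:
  H = [[-9, -3], [-3, -1]]
Verify stationarity: grad f(x*) = H x* + g = (0, 0).
Eigenvalues of H: -10, 0.
H has a zero eigenvalue (singular; negative semidefinite but not definite), so H is neither positive definite, negative definite, nor indefinite. The second-order test alone is inconclusive -> degen.
(Indeed, f is constant along the null direction of H through x*, so x* is not a strict local extremum.)

degen


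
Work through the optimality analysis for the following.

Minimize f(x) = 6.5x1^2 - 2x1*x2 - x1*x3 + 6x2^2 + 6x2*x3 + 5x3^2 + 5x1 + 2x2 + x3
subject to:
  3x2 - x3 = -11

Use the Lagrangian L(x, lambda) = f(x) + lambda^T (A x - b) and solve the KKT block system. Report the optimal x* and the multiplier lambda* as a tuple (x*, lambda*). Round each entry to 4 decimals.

Form the Lagrangian:
  L(x, lambda) = (1/2) x^T Q x + c^T x + lambda^T (A x - b)
Stationarity (grad_x L = 0): Q x + c + A^T lambda = 0.
Primal feasibility: A x = b.

This gives the KKT block system:
  [ Q   A^T ] [ x     ]   [-c ]
  [ A    0  ] [ lambda ] = [ b ]

Solving the linear system:
  x*      = (-0.6653, -2.9299, 2.2103)
  lambda* = (6.1888)
  f(x*)   = 30.5503

x* = (-0.6653, -2.9299, 2.2103), lambda* = (6.1888)


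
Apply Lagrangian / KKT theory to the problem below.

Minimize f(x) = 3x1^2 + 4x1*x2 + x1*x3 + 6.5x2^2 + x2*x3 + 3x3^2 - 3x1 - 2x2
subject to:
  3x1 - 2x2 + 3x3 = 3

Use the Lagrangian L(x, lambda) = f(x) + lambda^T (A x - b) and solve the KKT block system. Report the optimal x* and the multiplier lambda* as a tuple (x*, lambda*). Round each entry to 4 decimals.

Form the Lagrangian:
  L(x, lambda) = (1/2) x^T Q x + c^T x + lambda^T (A x - b)
Stationarity (grad_x L = 0): Q x + c + A^T lambda = 0.
Primal feasibility: A x = b.

This gives the KKT block system:
  [ Q   A^T ] [ x     ]   [-c ]
  [ A    0  ] [ lambda ] = [ b ]

Solving the linear system:
  x*      = (0.7946, -0.1609, 0.0981)
  lambda* = (-0.4075)
  f(x*)   = -0.4199

x* = (0.7946, -0.1609, 0.0981), lambda* = (-0.4075)


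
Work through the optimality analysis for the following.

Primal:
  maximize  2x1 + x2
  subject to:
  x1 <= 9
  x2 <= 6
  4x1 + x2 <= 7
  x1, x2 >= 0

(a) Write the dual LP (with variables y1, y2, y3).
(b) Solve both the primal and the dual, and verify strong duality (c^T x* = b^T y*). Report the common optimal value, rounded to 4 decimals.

The standard primal-dual pair for 'max c^T x s.t. A x <= b, x >= 0' is:
  Dual:  min b^T y  s.t.  A^T y >= c,  y >= 0.

So the dual LP is:
  minimize  9y1 + 6y2 + 7y3
  subject to:
    y1 + 4y3 >= 2
    y2 + y3 >= 1
    y1, y2, y3 >= 0

Solving the primal: x* = (0.25, 6).
  primal value c^T x* = 6.5.
Solving the dual: y* = (0, 0.5, 0.5).
  dual value b^T y* = 6.5.
Strong duality: c^T x* = b^T y*. Confirmed.

6.5


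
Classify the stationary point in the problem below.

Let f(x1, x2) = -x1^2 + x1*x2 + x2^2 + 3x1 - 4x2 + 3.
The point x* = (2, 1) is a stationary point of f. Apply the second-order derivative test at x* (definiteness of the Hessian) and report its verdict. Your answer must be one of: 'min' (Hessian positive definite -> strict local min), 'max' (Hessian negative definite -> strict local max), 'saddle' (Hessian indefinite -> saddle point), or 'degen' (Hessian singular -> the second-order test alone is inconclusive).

Compute the Hessian H = grad^2 f:
  H = [[-2, 1], [1, 2]]
Verify stationarity: grad f(x*) = H x* + g = (0, 0).
Eigenvalues of H: -2.2361, 2.2361.
Eigenvalues have mixed signs, so H is indefinite -> x* is a saddle point.

saddle


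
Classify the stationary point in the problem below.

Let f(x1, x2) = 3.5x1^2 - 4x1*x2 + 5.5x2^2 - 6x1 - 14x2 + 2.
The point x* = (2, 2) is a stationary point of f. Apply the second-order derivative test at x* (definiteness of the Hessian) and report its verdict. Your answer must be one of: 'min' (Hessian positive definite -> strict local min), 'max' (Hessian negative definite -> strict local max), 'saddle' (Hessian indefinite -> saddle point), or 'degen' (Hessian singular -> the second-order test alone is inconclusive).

Compute the Hessian H = grad^2 f:
  H = [[7, -4], [-4, 11]]
Verify stationarity: grad f(x*) = H x* + g = (0, 0).
Eigenvalues of H: 4.5279, 13.4721.
Both eigenvalues > 0, so H is positive definite -> x* is a strict local min.

min


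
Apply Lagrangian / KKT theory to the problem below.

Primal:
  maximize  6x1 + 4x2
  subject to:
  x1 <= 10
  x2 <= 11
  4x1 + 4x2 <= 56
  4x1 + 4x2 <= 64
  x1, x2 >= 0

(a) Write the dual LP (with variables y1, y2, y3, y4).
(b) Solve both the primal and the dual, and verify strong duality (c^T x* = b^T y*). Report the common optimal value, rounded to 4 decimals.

The standard primal-dual pair for 'max c^T x s.t. A x <= b, x >= 0' is:
  Dual:  min b^T y  s.t.  A^T y >= c,  y >= 0.

So the dual LP is:
  minimize  10y1 + 11y2 + 56y3 + 64y4
  subject to:
    y1 + 4y3 + 4y4 >= 6
    y2 + 4y3 + 4y4 >= 4
    y1, y2, y3, y4 >= 0

Solving the primal: x* = (10, 4).
  primal value c^T x* = 76.
Solving the dual: y* = (2, 0, 1, 0).
  dual value b^T y* = 76.
Strong duality: c^T x* = b^T y*. Confirmed.

76


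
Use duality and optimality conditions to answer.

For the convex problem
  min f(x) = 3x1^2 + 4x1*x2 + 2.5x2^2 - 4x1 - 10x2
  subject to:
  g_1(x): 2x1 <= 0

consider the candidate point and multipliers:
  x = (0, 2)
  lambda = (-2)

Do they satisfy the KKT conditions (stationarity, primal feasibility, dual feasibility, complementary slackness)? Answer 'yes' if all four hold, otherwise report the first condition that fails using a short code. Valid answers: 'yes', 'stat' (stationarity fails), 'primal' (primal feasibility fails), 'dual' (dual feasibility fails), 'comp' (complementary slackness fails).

Gradient of f: grad f(x) = Q x + c = (4, 0)
Constraint values g_i(x) = a_i^T x - b_i:
  g_1((0, 2)) = 0
Stationarity residual: grad f(x) + sum_i lambda_i a_i = (0, 0)
  -> stationarity OK
Primal feasibility (all g_i <= 0): OK
Dual feasibility (all lambda_i >= 0): FAILS
Complementary slackness (lambda_i * g_i(x) = 0 for all i): OK

Verdict: the first failing condition is dual_feasibility -> dual.

dual


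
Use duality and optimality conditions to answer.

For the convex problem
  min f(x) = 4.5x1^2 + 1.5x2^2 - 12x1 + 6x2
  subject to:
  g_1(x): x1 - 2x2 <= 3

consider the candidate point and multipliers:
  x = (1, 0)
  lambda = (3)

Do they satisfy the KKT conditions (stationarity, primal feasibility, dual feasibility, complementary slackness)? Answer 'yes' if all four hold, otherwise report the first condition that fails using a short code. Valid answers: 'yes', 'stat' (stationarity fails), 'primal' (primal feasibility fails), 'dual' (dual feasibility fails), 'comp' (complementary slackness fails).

Gradient of f: grad f(x) = Q x + c = (-3, 6)
Constraint values g_i(x) = a_i^T x - b_i:
  g_1((1, 0)) = -2
Stationarity residual: grad f(x) + sum_i lambda_i a_i = (0, 0)
  -> stationarity OK
Primal feasibility (all g_i <= 0): OK
Dual feasibility (all lambda_i >= 0): OK
Complementary slackness (lambda_i * g_i(x) = 0 for all i): FAILS

Verdict: the first failing condition is complementary_slackness -> comp.

comp


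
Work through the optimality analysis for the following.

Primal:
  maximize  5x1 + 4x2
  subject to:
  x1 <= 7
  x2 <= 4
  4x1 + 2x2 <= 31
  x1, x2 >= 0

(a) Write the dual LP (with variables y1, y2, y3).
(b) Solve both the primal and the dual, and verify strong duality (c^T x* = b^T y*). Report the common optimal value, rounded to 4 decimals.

The standard primal-dual pair for 'max c^T x s.t. A x <= b, x >= 0' is:
  Dual:  min b^T y  s.t.  A^T y >= c,  y >= 0.

So the dual LP is:
  minimize  7y1 + 4y2 + 31y3
  subject to:
    y1 + 4y3 >= 5
    y2 + 2y3 >= 4
    y1, y2, y3 >= 0

Solving the primal: x* = (5.75, 4).
  primal value c^T x* = 44.75.
Solving the dual: y* = (0, 1.5, 1.25).
  dual value b^T y* = 44.75.
Strong duality: c^T x* = b^T y*. Confirmed.

44.75


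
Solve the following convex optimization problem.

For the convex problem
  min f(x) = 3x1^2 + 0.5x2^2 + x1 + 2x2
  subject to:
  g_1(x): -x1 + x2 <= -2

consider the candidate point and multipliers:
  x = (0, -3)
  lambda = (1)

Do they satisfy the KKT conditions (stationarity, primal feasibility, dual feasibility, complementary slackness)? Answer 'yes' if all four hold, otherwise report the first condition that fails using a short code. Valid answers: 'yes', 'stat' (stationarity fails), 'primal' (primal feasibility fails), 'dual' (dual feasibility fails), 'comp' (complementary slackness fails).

Gradient of f: grad f(x) = Q x + c = (1, -1)
Constraint values g_i(x) = a_i^T x - b_i:
  g_1((0, -3)) = -1
Stationarity residual: grad f(x) + sum_i lambda_i a_i = (0, 0)
  -> stationarity OK
Primal feasibility (all g_i <= 0): OK
Dual feasibility (all lambda_i >= 0): OK
Complementary slackness (lambda_i * g_i(x) = 0 for all i): FAILS

Verdict: the first failing condition is complementary_slackness -> comp.

comp


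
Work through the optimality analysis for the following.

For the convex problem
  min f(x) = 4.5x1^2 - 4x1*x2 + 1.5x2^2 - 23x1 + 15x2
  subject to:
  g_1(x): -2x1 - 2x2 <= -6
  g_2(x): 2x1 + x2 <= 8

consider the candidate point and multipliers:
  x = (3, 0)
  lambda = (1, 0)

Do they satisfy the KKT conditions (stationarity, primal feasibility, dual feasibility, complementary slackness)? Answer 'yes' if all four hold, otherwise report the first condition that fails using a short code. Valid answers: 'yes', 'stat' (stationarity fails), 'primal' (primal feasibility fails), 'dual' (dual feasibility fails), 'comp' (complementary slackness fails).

Gradient of f: grad f(x) = Q x + c = (4, 3)
Constraint values g_i(x) = a_i^T x - b_i:
  g_1((3, 0)) = 0
  g_2((3, 0)) = -2
Stationarity residual: grad f(x) + sum_i lambda_i a_i = (2, 1)
  -> stationarity FAILS
Primal feasibility (all g_i <= 0): OK
Dual feasibility (all lambda_i >= 0): OK
Complementary slackness (lambda_i * g_i(x) = 0 for all i): OK

Verdict: the first failing condition is stationarity -> stat.

stat


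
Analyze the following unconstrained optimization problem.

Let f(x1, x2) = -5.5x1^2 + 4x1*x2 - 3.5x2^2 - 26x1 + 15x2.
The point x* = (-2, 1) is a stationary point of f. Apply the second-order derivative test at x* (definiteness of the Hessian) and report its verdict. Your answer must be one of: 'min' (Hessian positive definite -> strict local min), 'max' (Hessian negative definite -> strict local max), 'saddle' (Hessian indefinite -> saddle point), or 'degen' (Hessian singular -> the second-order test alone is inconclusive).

Compute the Hessian H = grad^2 f:
  H = [[-11, 4], [4, -7]]
Verify stationarity: grad f(x*) = H x* + g = (0, 0).
Eigenvalues of H: -13.4721, -4.5279.
Both eigenvalues < 0, so H is negative definite -> x* is a strict local max.

max


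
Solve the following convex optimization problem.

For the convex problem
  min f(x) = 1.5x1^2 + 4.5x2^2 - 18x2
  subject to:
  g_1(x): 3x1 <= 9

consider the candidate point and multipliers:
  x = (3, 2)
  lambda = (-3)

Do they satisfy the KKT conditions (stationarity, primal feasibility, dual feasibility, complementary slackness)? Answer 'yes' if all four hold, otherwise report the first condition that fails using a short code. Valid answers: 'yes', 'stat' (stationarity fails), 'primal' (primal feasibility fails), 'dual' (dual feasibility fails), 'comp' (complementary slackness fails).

Gradient of f: grad f(x) = Q x + c = (9, 0)
Constraint values g_i(x) = a_i^T x - b_i:
  g_1((3, 2)) = 0
Stationarity residual: grad f(x) + sum_i lambda_i a_i = (0, 0)
  -> stationarity OK
Primal feasibility (all g_i <= 0): OK
Dual feasibility (all lambda_i >= 0): FAILS
Complementary slackness (lambda_i * g_i(x) = 0 for all i): OK

Verdict: the first failing condition is dual_feasibility -> dual.

dual


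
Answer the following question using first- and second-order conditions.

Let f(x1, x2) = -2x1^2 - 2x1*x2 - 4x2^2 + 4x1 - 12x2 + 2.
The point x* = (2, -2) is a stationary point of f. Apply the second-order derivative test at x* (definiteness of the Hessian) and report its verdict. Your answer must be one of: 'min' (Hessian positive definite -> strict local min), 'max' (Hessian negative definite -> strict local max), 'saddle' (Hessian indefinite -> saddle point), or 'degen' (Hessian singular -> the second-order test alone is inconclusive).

Compute the Hessian H = grad^2 f:
  H = [[-4, -2], [-2, -8]]
Verify stationarity: grad f(x*) = H x* + g = (0, 0).
Eigenvalues of H: -8.8284, -3.1716.
Both eigenvalues < 0, so H is negative definite -> x* is a strict local max.

max


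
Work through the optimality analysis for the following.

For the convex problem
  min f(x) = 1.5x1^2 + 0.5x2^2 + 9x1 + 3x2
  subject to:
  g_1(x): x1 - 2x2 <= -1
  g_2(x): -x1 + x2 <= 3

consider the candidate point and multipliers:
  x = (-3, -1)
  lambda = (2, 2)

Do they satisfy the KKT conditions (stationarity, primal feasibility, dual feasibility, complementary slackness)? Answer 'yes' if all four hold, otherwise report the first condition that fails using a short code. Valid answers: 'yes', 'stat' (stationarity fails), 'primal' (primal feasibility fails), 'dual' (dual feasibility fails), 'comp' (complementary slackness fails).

Gradient of f: grad f(x) = Q x + c = (0, 2)
Constraint values g_i(x) = a_i^T x - b_i:
  g_1((-3, -1)) = 0
  g_2((-3, -1)) = -1
Stationarity residual: grad f(x) + sum_i lambda_i a_i = (0, 0)
  -> stationarity OK
Primal feasibility (all g_i <= 0): OK
Dual feasibility (all lambda_i >= 0): OK
Complementary slackness (lambda_i * g_i(x) = 0 for all i): FAILS

Verdict: the first failing condition is complementary_slackness -> comp.

comp


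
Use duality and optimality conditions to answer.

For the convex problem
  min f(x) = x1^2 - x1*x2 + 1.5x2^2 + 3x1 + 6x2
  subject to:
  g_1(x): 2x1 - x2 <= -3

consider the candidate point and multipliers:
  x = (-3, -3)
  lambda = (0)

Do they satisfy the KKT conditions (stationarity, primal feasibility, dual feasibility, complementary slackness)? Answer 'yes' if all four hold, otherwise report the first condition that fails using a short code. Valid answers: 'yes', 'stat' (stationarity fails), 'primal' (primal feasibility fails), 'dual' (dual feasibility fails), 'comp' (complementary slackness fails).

Gradient of f: grad f(x) = Q x + c = (0, 0)
Constraint values g_i(x) = a_i^T x - b_i:
  g_1((-3, -3)) = 0
Stationarity residual: grad f(x) + sum_i lambda_i a_i = (0, 0)
  -> stationarity OK
Primal feasibility (all g_i <= 0): OK
Dual feasibility (all lambda_i >= 0): OK
Complementary slackness (lambda_i * g_i(x) = 0 for all i): OK

Verdict: yes, KKT holds.

yes


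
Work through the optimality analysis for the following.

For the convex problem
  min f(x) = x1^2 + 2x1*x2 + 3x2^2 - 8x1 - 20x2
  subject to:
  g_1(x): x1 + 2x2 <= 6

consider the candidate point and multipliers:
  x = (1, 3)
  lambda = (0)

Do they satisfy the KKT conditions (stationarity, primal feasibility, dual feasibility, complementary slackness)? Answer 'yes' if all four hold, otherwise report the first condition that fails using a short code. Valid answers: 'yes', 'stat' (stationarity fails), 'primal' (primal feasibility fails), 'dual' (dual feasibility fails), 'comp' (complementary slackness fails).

Gradient of f: grad f(x) = Q x + c = (0, 0)
Constraint values g_i(x) = a_i^T x - b_i:
  g_1((1, 3)) = 1
Stationarity residual: grad f(x) + sum_i lambda_i a_i = (0, 0)
  -> stationarity OK
Primal feasibility (all g_i <= 0): FAILS
Dual feasibility (all lambda_i >= 0): OK
Complementary slackness (lambda_i * g_i(x) = 0 for all i): OK

Verdict: the first failing condition is primal_feasibility -> primal.

primal


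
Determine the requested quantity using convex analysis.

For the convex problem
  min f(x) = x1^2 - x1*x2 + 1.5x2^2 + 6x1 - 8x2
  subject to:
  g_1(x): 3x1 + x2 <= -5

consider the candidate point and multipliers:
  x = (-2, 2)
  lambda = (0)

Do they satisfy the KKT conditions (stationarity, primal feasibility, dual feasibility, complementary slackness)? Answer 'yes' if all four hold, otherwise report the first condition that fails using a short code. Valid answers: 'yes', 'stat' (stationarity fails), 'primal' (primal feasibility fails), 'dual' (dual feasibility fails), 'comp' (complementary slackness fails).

Gradient of f: grad f(x) = Q x + c = (0, 0)
Constraint values g_i(x) = a_i^T x - b_i:
  g_1((-2, 2)) = 1
Stationarity residual: grad f(x) + sum_i lambda_i a_i = (0, 0)
  -> stationarity OK
Primal feasibility (all g_i <= 0): FAILS
Dual feasibility (all lambda_i >= 0): OK
Complementary slackness (lambda_i * g_i(x) = 0 for all i): OK

Verdict: the first failing condition is primal_feasibility -> primal.

primal


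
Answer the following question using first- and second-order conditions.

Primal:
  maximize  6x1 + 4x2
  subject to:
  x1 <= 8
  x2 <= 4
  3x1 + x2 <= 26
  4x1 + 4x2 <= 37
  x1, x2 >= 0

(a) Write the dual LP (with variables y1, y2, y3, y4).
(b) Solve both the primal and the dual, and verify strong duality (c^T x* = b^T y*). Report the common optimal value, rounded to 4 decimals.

The standard primal-dual pair for 'max c^T x s.t. A x <= b, x >= 0' is:
  Dual:  min b^T y  s.t.  A^T y >= c,  y >= 0.

So the dual LP is:
  minimize  8y1 + 4y2 + 26y3 + 37y4
  subject to:
    y1 + 3y3 + 4y4 >= 6
    y2 + y3 + 4y4 >= 4
    y1, y2, y3, y4 >= 0

Solving the primal: x* = (8, 1.25).
  primal value c^T x* = 53.
Solving the dual: y* = (2, 0, 0, 1).
  dual value b^T y* = 53.
Strong duality: c^T x* = b^T y*. Confirmed.

53
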